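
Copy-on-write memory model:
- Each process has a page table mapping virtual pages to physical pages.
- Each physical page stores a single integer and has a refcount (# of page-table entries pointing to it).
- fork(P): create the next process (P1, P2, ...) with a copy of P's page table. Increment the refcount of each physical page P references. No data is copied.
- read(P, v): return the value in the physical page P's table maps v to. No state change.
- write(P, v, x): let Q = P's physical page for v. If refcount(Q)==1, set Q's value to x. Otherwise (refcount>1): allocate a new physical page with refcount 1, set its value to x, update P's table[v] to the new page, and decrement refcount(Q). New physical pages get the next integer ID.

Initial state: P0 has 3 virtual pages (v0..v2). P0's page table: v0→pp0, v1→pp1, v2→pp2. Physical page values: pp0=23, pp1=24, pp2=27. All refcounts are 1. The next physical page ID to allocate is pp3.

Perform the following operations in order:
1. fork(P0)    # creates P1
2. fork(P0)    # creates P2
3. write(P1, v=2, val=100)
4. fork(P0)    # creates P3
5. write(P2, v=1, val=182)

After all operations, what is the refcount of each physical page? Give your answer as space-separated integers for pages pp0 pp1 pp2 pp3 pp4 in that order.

Op 1: fork(P0) -> P1. 3 ppages; refcounts: pp0:2 pp1:2 pp2:2
Op 2: fork(P0) -> P2. 3 ppages; refcounts: pp0:3 pp1:3 pp2:3
Op 3: write(P1, v2, 100). refcount(pp2)=3>1 -> COPY to pp3. 4 ppages; refcounts: pp0:3 pp1:3 pp2:2 pp3:1
Op 4: fork(P0) -> P3. 4 ppages; refcounts: pp0:4 pp1:4 pp2:3 pp3:1
Op 5: write(P2, v1, 182). refcount(pp1)=4>1 -> COPY to pp4. 5 ppages; refcounts: pp0:4 pp1:3 pp2:3 pp3:1 pp4:1

Answer: 4 3 3 1 1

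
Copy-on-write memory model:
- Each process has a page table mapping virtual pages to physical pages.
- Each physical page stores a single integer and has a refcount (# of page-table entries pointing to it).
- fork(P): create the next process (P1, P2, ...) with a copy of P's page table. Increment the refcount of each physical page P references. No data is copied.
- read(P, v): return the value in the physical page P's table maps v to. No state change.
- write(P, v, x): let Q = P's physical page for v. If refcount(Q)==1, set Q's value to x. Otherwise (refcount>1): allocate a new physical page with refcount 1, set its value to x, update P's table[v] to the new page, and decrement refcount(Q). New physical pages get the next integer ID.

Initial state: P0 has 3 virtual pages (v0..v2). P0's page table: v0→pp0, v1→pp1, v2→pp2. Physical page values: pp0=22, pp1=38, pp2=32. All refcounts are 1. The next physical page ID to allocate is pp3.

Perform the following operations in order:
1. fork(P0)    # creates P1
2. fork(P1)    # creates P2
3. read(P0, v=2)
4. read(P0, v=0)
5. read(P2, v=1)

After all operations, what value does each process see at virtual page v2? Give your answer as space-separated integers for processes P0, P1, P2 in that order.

Op 1: fork(P0) -> P1. 3 ppages; refcounts: pp0:2 pp1:2 pp2:2
Op 2: fork(P1) -> P2. 3 ppages; refcounts: pp0:3 pp1:3 pp2:3
Op 3: read(P0, v2) -> 32. No state change.
Op 4: read(P0, v0) -> 22. No state change.
Op 5: read(P2, v1) -> 38. No state change.
P0: v2 -> pp2 = 32
P1: v2 -> pp2 = 32
P2: v2 -> pp2 = 32

Answer: 32 32 32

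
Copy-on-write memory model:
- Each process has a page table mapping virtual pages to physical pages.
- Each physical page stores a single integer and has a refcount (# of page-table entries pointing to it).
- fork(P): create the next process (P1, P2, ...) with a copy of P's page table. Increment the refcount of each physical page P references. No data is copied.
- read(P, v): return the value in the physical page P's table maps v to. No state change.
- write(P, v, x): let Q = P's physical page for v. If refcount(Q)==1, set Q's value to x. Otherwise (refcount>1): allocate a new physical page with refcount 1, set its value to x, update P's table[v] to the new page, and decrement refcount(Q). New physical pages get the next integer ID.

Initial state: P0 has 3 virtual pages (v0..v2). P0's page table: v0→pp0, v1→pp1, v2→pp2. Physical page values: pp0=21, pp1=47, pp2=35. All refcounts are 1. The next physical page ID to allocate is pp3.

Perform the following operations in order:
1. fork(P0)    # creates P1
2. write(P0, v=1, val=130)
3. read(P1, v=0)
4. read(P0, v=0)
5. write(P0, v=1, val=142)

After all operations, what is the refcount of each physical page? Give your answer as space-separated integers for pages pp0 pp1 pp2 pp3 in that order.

Op 1: fork(P0) -> P1. 3 ppages; refcounts: pp0:2 pp1:2 pp2:2
Op 2: write(P0, v1, 130). refcount(pp1)=2>1 -> COPY to pp3. 4 ppages; refcounts: pp0:2 pp1:1 pp2:2 pp3:1
Op 3: read(P1, v0) -> 21. No state change.
Op 4: read(P0, v0) -> 21. No state change.
Op 5: write(P0, v1, 142). refcount(pp3)=1 -> write in place. 4 ppages; refcounts: pp0:2 pp1:1 pp2:2 pp3:1

Answer: 2 1 2 1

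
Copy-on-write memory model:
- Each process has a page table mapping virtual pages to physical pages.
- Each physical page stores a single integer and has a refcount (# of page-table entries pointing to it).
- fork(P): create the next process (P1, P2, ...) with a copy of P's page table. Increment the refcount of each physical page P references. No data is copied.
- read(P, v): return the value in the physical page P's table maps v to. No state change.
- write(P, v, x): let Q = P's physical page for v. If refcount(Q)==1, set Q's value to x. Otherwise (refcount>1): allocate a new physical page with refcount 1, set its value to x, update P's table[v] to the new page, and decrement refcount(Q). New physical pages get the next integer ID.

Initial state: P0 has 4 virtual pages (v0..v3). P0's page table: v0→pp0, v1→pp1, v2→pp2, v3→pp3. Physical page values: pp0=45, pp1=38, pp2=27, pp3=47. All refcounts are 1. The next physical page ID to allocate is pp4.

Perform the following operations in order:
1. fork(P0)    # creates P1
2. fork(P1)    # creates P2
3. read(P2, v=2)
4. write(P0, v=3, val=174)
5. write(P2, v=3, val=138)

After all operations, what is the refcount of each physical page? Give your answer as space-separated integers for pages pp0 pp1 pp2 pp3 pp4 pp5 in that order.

Answer: 3 3 3 1 1 1

Derivation:
Op 1: fork(P0) -> P1. 4 ppages; refcounts: pp0:2 pp1:2 pp2:2 pp3:2
Op 2: fork(P1) -> P2. 4 ppages; refcounts: pp0:3 pp1:3 pp2:3 pp3:3
Op 3: read(P2, v2) -> 27. No state change.
Op 4: write(P0, v3, 174). refcount(pp3)=3>1 -> COPY to pp4. 5 ppages; refcounts: pp0:3 pp1:3 pp2:3 pp3:2 pp4:1
Op 5: write(P2, v3, 138). refcount(pp3)=2>1 -> COPY to pp5. 6 ppages; refcounts: pp0:3 pp1:3 pp2:3 pp3:1 pp4:1 pp5:1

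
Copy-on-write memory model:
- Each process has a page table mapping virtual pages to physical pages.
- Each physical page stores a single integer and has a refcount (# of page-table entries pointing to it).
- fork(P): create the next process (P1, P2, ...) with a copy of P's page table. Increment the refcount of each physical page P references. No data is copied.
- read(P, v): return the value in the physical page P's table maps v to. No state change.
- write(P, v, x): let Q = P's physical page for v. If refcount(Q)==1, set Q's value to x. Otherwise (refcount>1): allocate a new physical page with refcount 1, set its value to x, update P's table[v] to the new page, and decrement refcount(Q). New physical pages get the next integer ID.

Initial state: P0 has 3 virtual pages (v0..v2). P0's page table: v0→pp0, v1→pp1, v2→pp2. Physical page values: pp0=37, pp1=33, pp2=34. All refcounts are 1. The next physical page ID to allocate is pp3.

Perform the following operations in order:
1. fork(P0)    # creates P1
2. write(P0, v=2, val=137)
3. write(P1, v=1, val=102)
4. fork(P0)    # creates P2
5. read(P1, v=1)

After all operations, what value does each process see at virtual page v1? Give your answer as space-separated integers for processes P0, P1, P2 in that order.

Op 1: fork(P0) -> P1. 3 ppages; refcounts: pp0:2 pp1:2 pp2:2
Op 2: write(P0, v2, 137). refcount(pp2)=2>1 -> COPY to pp3. 4 ppages; refcounts: pp0:2 pp1:2 pp2:1 pp3:1
Op 3: write(P1, v1, 102). refcount(pp1)=2>1 -> COPY to pp4. 5 ppages; refcounts: pp0:2 pp1:1 pp2:1 pp3:1 pp4:1
Op 4: fork(P0) -> P2. 5 ppages; refcounts: pp0:3 pp1:2 pp2:1 pp3:2 pp4:1
Op 5: read(P1, v1) -> 102. No state change.
P0: v1 -> pp1 = 33
P1: v1 -> pp4 = 102
P2: v1 -> pp1 = 33

Answer: 33 102 33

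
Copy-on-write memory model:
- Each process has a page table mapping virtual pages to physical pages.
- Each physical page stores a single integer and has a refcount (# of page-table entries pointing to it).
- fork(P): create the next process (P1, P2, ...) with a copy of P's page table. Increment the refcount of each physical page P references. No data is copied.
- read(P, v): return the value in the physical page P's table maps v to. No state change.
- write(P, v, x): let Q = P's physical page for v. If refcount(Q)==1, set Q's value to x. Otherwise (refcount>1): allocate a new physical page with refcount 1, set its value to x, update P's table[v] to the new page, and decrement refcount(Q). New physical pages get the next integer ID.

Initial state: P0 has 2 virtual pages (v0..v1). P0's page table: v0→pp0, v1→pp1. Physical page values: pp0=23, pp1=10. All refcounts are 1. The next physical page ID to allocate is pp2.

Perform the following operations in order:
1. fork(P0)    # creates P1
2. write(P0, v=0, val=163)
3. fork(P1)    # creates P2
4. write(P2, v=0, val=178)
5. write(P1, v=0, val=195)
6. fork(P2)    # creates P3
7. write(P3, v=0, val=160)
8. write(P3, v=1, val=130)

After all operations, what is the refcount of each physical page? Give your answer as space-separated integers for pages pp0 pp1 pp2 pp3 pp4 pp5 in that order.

Op 1: fork(P0) -> P1. 2 ppages; refcounts: pp0:2 pp1:2
Op 2: write(P0, v0, 163). refcount(pp0)=2>1 -> COPY to pp2. 3 ppages; refcounts: pp0:1 pp1:2 pp2:1
Op 3: fork(P1) -> P2. 3 ppages; refcounts: pp0:2 pp1:3 pp2:1
Op 4: write(P2, v0, 178). refcount(pp0)=2>1 -> COPY to pp3. 4 ppages; refcounts: pp0:1 pp1:3 pp2:1 pp3:1
Op 5: write(P1, v0, 195). refcount(pp0)=1 -> write in place. 4 ppages; refcounts: pp0:1 pp1:3 pp2:1 pp3:1
Op 6: fork(P2) -> P3. 4 ppages; refcounts: pp0:1 pp1:4 pp2:1 pp3:2
Op 7: write(P3, v0, 160). refcount(pp3)=2>1 -> COPY to pp4. 5 ppages; refcounts: pp0:1 pp1:4 pp2:1 pp3:1 pp4:1
Op 8: write(P3, v1, 130). refcount(pp1)=4>1 -> COPY to pp5. 6 ppages; refcounts: pp0:1 pp1:3 pp2:1 pp3:1 pp4:1 pp5:1

Answer: 1 3 1 1 1 1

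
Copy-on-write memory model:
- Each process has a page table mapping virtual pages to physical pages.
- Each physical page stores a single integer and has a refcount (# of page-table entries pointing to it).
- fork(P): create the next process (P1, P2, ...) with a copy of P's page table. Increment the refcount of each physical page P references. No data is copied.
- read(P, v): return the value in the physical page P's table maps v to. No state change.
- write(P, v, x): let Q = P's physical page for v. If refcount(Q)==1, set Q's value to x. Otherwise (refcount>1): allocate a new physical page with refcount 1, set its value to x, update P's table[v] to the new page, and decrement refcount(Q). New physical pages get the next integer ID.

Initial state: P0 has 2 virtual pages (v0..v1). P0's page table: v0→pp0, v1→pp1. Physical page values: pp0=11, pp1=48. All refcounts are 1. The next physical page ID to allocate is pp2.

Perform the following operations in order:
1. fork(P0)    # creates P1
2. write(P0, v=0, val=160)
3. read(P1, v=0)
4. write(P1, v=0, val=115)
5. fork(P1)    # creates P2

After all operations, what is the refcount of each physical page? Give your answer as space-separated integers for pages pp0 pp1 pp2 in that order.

Op 1: fork(P0) -> P1. 2 ppages; refcounts: pp0:2 pp1:2
Op 2: write(P0, v0, 160). refcount(pp0)=2>1 -> COPY to pp2. 3 ppages; refcounts: pp0:1 pp1:2 pp2:1
Op 3: read(P1, v0) -> 11. No state change.
Op 4: write(P1, v0, 115). refcount(pp0)=1 -> write in place. 3 ppages; refcounts: pp0:1 pp1:2 pp2:1
Op 5: fork(P1) -> P2. 3 ppages; refcounts: pp0:2 pp1:3 pp2:1

Answer: 2 3 1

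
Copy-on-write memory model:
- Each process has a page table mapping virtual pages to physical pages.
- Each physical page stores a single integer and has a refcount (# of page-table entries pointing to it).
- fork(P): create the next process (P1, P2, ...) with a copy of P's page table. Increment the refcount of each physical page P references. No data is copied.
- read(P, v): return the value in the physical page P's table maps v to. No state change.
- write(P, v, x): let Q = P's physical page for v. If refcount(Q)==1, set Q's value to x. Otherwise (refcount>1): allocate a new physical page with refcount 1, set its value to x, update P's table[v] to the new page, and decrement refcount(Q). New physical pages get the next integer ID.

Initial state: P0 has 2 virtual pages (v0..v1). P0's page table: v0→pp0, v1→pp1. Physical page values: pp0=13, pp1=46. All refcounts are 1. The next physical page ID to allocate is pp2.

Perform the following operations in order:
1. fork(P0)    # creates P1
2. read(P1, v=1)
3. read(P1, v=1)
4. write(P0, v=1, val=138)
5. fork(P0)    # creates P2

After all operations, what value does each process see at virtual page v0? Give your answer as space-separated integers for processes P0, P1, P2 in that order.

Op 1: fork(P0) -> P1. 2 ppages; refcounts: pp0:2 pp1:2
Op 2: read(P1, v1) -> 46. No state change.
Op 3: read(P1, v1) -> 46. No state change.
Op 4: write(P0, v1, 138). refcount(pp1)=2>1 -> COPY to pp2. 3 ppages; refcounts: pp0:2 pp1:1 pp2:1
Op 5: fork(P0) -> P2. 3 ppages; refcounts: pp0:3 pp1:1 pp2:2
P0: v0 -> pp0 = 13
P1: v0 -> pp0 = 13
P2: v0 -> pp0 = 13

Answer: 13 13 13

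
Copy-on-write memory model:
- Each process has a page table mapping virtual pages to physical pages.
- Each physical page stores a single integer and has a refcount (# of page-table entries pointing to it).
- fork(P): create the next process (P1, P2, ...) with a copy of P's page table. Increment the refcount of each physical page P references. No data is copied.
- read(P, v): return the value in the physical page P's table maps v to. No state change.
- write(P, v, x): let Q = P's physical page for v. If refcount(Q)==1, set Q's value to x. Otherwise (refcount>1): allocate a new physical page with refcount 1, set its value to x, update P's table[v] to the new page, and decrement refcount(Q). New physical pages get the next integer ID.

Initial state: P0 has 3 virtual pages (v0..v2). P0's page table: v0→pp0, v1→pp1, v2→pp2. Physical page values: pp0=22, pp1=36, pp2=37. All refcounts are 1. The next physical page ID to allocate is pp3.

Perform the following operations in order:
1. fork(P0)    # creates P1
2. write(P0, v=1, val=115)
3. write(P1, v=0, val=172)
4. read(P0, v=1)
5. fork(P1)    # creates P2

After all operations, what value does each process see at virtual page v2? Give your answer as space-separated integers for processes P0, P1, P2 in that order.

Answer: 37 37 37

Derivation:
Op 1: fork(P0) -> P1. 3 ppages; refcounts: pp0:2 pp1:2 pp2:2
Op 2: write(P0, v1, 115). refcount(pp1)=2>1 -> COPY to pp3. 4 ppages; refcounts: pp0:2 pp1:1 pp2:2 pp3:1
Op 3: write(P1, v0, 172). refcount(pp0)=2>1 -> COPY to pp4. 5 ppages; refcounts: pp0:1 pp1:1 pp2:2 pp3:1 pp4:1
Op 4: read(P0, v1) -> 115. No state change.
Op 5: fork(P1) -> P2. 5 ppages; refcounts: pp0:1 pp1:2 pp2:3 pp3:1 pp4:2
P0: v2 -> pp2 = 37
P1: v2 -> pp2 = 37
P2: v2 -> pp2 = 37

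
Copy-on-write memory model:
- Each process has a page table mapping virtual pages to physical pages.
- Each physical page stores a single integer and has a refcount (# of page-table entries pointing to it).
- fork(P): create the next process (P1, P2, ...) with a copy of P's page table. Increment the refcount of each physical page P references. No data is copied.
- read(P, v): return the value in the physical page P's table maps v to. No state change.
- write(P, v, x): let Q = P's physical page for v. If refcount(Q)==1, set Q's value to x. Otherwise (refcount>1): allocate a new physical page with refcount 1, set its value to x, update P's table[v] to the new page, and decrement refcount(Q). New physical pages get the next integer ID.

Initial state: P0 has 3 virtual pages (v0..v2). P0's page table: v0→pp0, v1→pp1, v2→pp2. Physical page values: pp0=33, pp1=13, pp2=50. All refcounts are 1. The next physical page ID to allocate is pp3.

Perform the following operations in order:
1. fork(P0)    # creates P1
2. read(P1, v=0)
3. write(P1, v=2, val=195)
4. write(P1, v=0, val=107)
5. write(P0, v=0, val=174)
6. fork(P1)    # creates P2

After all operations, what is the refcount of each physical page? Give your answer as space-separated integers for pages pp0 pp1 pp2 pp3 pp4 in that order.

Op 1: fork(P0) -> P1. 3 ppages; refcounts: pp0:2 pp1:2 pp2:2
Op 2: read(P1, v0) -> 33. No state change.
Op 3: write(P1, v2, 195). refcount(pp2)=2>1 -> COPY to pp3. 4 ppages; refcounts: pp0:2 pp1:2 pp2:1 pp3:1
Op 4: write(P1, v0, 107). refcount(pp0)=2>1 -> COPY to pp4. 5 ppages; refcounts: pp0:1 pp1:2 pp2:1 pp3:1 pp4:1
Op 5: write(P0, v0, 174). refcount(pp0)=1 -> write in place. 5 ppages; refcounts: pp0:1 pp1:2 pp2:1 pp3:1 pp4:1
Op 6: fork(P1) -> P2. 5 ppages; refcounts: pp0:1 pp1:3 pp2:1 pp3:2 pp4:2

Answer: 1 3 1 2 2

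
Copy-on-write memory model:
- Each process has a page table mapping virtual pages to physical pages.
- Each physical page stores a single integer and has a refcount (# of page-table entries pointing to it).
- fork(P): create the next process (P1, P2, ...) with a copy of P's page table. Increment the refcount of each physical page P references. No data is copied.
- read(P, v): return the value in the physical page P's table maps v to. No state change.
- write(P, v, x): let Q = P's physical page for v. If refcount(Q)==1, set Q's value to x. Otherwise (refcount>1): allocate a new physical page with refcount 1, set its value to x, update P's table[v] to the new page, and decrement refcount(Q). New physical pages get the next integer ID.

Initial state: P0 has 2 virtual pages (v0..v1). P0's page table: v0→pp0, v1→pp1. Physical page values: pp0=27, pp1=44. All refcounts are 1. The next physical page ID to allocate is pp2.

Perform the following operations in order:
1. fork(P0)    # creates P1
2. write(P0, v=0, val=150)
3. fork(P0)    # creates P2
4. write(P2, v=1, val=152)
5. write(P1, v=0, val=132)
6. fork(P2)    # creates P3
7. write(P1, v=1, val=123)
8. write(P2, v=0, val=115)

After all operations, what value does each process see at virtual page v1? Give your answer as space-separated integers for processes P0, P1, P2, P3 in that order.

Answer: 44 123 152 152

Derivation:
Op 1: fork(P0) -> P1. 2 ppages; refcounts: pp0:2 pp1:2
Op 2: write(P0, v0, 150). refcount(pp0)=2>1 -> COPY to pp2. 3 ppages; refcounts: pp0:1 pp1:2 pp2:1
Op 3: fork(P0) -> P2. 3 ppages; refcounts: pp0:1 pp1:3 pp2:2
Op 4: write(P2, v1, 152). refcount(pp1)=3>1 -> COPY to pp3. 4 ppages; refcounts: pp0:1 pp1:2 pp2:2 pp3:1
Op 5: write(P1, v0, 132). refcount(pp0)=1 -> write in place. 4 ppages; refcounts: pp0:1 pp1:2 pp2:2 pp3:1
Op 6: fork(P2) -> P3. 4 ppages; refcounts: pp0:1 pp1:2 pp2:3 pp3:2
Op 7: write(P1, v1, 123). refcount(pp1)=2>1 -> COPY to pp4. 5 ppages; refcounts: pp0:1 pp1:1 pp2:3 pp3:2 pp4:1
Op 8: write(P2, v0, 115). refcount(pp2)=3>1 -> COPY to pp5. 6 ppages; refcounts: pp0:1 pp1:1 pp2:2 pp3:2 pp4:1 pp5:1
P0: v1 -> pp1 = 44
P1: v1 -> pp4 = 123
P2: v1 -> pp3 = 152
P3: v1 -> pp3 = 152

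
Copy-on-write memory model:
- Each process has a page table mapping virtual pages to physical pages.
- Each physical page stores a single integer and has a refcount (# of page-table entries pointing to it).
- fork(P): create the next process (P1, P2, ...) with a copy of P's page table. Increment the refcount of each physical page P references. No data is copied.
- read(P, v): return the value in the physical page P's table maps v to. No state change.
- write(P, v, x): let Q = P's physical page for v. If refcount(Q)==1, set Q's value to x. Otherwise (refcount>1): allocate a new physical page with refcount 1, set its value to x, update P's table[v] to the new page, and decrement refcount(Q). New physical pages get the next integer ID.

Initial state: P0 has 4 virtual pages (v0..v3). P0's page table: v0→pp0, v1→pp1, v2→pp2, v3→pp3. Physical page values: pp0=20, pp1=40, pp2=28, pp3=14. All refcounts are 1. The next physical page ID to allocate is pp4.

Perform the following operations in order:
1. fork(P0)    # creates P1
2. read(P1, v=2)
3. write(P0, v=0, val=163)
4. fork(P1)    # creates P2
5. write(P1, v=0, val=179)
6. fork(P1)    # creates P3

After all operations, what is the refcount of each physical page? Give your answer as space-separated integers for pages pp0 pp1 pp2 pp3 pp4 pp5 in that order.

Op 1: fork(P0) -> P1. 4 ppages; refcounts: pp0:2 pp1:2 pp2:2 pp3:2
Op 2: read(P1, v2) -> 28. No state change.
Op 3: write(P0, v0, 163). refcount(pp0)=2>1 -> COPY to pp4. 5 ppages; refcounts: pp0:1 pp1:2 pp2:2 pp3:2 pp4:1
Op 4: fork(P1) -> P2. 5 ppages; refcounts: pp0:2 pp1:3 pp2:3 pp3:3 pp4:1
Op 5: write(P1, v0, 179). refcount(pp0)=2>1 -> COPY to pp5. 6 ppages; refcounts: pp0:1 pp1:3 pp2:3 pp3:3 pp4:1 pp5:1
Op 6: fork(P1) -> P3. 6 ppages; refcounts: pp0:1 pp1:4 pp2:4 pp3:4 pp4:1 pp5:2

Answer: 1 4 4 4 1 2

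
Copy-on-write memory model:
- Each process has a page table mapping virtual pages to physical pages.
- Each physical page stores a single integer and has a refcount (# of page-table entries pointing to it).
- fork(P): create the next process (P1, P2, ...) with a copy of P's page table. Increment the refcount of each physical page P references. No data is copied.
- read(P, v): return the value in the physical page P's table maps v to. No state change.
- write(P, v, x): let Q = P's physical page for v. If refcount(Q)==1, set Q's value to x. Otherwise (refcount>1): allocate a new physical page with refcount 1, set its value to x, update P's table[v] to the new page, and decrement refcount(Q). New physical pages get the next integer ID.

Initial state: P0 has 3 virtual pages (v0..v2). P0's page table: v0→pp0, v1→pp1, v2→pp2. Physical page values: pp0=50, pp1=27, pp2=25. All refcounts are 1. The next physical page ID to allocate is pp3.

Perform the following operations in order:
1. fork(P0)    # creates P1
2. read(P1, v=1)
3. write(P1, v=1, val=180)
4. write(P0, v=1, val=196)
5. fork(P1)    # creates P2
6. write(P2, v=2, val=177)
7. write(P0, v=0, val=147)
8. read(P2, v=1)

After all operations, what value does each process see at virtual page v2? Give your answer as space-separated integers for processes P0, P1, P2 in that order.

Answer: 25 25 177

Derivation:
Op 1: fork(P0) -> P1. 3 ppages; refcounts: pp0:2 pp1:2 pp2:2
Op 2: read(P1, v1) -> 27. No state change.
Op 3: write(P1, v1, 180). refcount(pp1)=2>1 -> COPY to pp3. 4 ppages; refcounts: pp0:2 pp1:1 pp2:2 pp3:1
Op 4: write(P0, v1, 196). refcount(pp1)=1 -> write in place. 4 ppages; refcounts: pp0:2 pp1:1 pp2:2 pp3:1
Op 5: fork(P1) -> P2. 4 ppages; refcounts: pp0:3 pp1:1 pp2:3 pp3:2
Op 6: write(P2, v2, 177). refcount(pp2)=3>1 -> COPY to pp4. 5 ppages; refcounts: pp0:3 pp1:1 pp2:2 pp3:2 pp4:1
Op 7: write(P0, v0, 147). refcount(pp0)=3>1 -> COPY to pp5. 6 ppages; refcounts: pp0:2 pp1:1 pp2:2 pp3:2 pp4:1 pp5:1
Op 8: read(P2, v1) -> 180. No state change.
P0: v2 -> pp2 = 25
P1: v2 -> pp2 = 25
P2: v2 -> pp4 = 177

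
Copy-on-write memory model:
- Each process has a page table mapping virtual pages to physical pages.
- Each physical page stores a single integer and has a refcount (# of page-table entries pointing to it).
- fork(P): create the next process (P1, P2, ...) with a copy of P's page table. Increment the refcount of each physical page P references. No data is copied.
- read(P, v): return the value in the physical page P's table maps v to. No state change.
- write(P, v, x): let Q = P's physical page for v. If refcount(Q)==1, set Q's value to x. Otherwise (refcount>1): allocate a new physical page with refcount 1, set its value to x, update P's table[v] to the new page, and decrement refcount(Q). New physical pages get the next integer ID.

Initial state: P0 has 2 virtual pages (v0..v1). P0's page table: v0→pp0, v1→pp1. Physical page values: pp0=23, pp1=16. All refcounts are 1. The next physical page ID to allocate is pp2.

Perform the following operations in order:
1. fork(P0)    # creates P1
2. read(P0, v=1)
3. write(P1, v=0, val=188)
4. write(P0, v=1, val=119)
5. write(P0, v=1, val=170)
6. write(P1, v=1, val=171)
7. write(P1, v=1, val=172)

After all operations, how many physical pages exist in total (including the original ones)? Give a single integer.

Answer: 4

Derivation:
Op 1: fork(P0) -> P1. 2 ppages; refcounts: pp0:2 pp1:2
Op 2: read(P0, v1) -> 16. No state change.
Op 3: write(P1, v0, 188). refcount(pp0)=2>1 -> COPY to pp2. 3 ppages; refcounts: pp0:1 pp1:2 pp2:1
Op 4: write(P0, v1, 119). refcount(pp1)=2>1 -> COPY to pp3. 4 ppages; refcounts: pp0:1 pp1:1 pp2:1 pp3:1
Op 5: write(P0, v1, 170). refcount(pp3)=1 -> write in place. 4 ppages; refcounts: pp0:1 pp1:1 pp2:1 pp3:1
Op 6: write(P1, v1, 171). refcount(pp1)=1 -> write in place. 4 ppages; refcounts: pp0:1 pp1:1 pp2:1 pp3:1
Op 7: write(P1, v1, 172). refcount(pp1)=1 -> write in place. 4 ppages; refcounts: pp0:1 pp1:1 pp2:1 pp3:1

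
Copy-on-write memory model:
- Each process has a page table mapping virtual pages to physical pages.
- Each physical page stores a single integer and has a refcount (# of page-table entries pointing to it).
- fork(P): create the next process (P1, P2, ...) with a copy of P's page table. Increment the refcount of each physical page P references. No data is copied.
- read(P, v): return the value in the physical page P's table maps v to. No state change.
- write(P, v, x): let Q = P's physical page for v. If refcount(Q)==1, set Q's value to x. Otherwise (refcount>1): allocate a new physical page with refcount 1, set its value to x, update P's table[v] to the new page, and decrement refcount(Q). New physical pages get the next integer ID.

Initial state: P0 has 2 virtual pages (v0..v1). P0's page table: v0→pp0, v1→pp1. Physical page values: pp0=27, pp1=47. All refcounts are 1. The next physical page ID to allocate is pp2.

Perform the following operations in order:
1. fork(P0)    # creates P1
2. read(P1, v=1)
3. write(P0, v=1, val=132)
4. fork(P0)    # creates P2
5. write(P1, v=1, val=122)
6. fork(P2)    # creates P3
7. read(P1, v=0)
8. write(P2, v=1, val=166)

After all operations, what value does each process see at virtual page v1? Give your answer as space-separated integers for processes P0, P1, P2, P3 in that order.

Answer: 132 122 166 132

Derivation:
Op 1: fork(P0) -> P1. 2 ppages; refcounts: pp0:2 pp1:2
Op 2: read(P1, v1) -> 47. No state change.
Op 3: write(P0, v1, 132). refcount(pp1)=2>1 -> COPY to pp2. 3 ppages; refcounts: pp0:2 pp1:1 pp2:1
Op 4: fork(P0) -> P2. 3 ppages; refcounts: pp0:3 pp1:1 pp2:2
Op 5: write(P1, v1, 122). refcount(pp1)=1 -> write in place. 3 ppages; refcounts: pp0:3 pp1:1 pp2:2
Op 6: fork(P2) -> P3. 3 ppages; refcounts: pp0:4 pp1:1 pp2:3
Op 7: read(P1, v0) -> 27. No state change.
Op 8: write(P2, v1, 166). refcount(pp2)=3>1 -> COPY to pp3. 4 ppages; refcounts: pp0:4 pp1:1 pp2:2 pp3:1
P0: v1 -> pp2 = 132
P1: v1 -> pp1 = 122
P2: v1 -> pp3 = 166
P3: v1 -> pp2 = 132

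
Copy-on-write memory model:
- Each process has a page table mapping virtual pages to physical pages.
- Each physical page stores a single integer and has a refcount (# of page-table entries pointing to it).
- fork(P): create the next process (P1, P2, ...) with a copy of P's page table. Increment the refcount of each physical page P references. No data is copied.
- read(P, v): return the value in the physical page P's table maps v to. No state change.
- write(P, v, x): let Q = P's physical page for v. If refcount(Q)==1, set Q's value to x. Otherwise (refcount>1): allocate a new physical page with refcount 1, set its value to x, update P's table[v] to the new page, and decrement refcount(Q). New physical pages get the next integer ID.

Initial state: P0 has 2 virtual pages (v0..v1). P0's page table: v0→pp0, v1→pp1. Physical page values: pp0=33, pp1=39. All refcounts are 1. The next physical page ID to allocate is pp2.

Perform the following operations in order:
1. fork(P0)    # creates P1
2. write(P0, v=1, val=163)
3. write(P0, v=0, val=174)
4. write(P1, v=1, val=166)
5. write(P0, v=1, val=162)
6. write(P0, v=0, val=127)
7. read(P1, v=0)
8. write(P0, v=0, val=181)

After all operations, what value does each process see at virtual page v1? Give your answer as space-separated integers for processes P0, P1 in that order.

Answer: 162 166

Derivation:
Op 1: fork(P0) -> P1. 2 ppages; refcounts: pp0:2 pp1:2
Op 2: write(P0, v1, 163). refcount(pp1)=2>1 -> COPY to pp2. 3 ppages; refcounts: pp0:2 pp1:1 pp2:1
Op 3: write(P0, v0, 174). refcount(pp0)=2>1 -> COPY to pp3. 4 ppages; refcounts: pp0:1 pp1:1 pp2:1 pp3:1
Op 4: write(P1, v1, 166). refcount(pp1)=1 -> write in place. 4 ppages; refcounts: pp0:1 pp1:1 pp2:1 pp3:1
Op 5: write(P0, v1, 162). refcount(pp2)=1 -> write in place. 4 ppages; refcounts: pp0:1 pp1:1 pp2:1 pp3:1
Op 6: write(P0, v0, 127). refcount(pp3)=1 -> write in place. 4 ppages; refcounts: pp0:1 pp1:1 pp2:1 pp3:1
Op 7: read(P1, v0) -> 33. No state change.
Op 8: write(P0, v0, 181). refcount(pp3)=1 -> write in place. 4 ppages; refcounts: pp0:1 pp1:1 pp2:1 pp3:1
P0: v1 -> pp2 = 162
P1: v1 -> pp1 = 166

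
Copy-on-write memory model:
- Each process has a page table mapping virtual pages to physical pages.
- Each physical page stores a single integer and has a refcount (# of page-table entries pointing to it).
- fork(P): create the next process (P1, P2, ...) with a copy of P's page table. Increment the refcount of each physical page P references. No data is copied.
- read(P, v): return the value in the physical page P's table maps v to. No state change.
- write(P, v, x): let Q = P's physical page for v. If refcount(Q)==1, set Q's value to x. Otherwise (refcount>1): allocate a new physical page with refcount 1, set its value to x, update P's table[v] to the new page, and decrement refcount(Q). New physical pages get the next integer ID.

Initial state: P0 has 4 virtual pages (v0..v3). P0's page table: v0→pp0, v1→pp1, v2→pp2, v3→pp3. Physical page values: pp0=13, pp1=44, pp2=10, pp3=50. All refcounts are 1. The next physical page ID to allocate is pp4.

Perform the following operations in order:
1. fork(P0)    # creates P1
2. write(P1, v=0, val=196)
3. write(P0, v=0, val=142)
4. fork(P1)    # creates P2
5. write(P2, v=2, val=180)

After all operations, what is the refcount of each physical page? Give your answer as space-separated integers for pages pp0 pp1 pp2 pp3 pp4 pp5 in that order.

Op 1: fork(P0) -> P1. 4 ppages; refcounts: pp0:2 pp1:2 pp2:2 pp3:2
Op 2: write(P1, v0, 196). refcount(pp0)=2>1 -> COPY to pp4. 5 ppages; refcounts: pp0:1 pp1:2 pp2:2 pp3:2 pp4:1
Op 3: write(P0, v0, 142). refcount(pp0)=1 -> write in place. 5 ppages; refcounts: pp0:1 pp1:2 pp2:2 pp3:2 pp4:1
Op 4: fork(P1) -> P2. 5 ppages; refcounts: pp0:1 pp1:3 pp2:3 pp3:3 pp4:2
Op 5: write(P2, v2, 180). refcount(pp2)=3>1 -> COPY to pp5. 6 ppages; refcounts: pp0:1 pp1:3 pp2:2 pp3:3 pp4:2 pp5:1

Answer: 1 3 2 3 2 1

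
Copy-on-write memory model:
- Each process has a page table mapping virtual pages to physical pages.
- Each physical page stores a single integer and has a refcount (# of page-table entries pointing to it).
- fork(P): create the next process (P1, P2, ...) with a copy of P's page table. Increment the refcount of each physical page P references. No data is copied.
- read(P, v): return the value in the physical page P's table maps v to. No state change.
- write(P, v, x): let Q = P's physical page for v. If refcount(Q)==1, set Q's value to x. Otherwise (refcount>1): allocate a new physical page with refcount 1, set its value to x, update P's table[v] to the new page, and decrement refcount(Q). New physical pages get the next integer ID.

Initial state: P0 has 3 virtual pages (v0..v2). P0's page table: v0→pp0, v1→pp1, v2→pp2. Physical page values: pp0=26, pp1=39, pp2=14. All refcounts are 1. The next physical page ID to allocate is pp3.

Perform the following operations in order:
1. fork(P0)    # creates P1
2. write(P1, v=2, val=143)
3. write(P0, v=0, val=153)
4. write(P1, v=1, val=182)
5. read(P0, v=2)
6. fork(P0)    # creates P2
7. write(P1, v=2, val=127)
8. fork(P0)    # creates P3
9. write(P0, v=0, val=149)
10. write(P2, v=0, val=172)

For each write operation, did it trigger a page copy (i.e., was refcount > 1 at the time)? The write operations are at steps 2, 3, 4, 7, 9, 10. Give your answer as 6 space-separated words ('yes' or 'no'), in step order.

Op 1: fork(P0) -> P1. 3 ppages; refcounts: pp0:2 pp1:2 pp2:2
Op 2: write(P1, v2, 143). refcount(pp2)=2>1 -> COPY to pp3. 4 ppages; refcounts: pp0:2 pp1:2 pp2:1 pp3:1
Op 3: write(P0, v0, 153). refcount(pp0)=2>1 -> COPY to pp4. 5 ppages; refcounts: pp0:1 pp1:2 pp2:1 pp3:1 pp4:1
Op 4: write(P1, v1, 182). refcount(pp1)=2>1 -> COPY to pp5. 6 ppages; refcounts: pp0:1 pp1:1 pp2:1 pp3:1 pp4:1 pp5:1
Op 5: read(P0, v2) -> 14. No state change.
Op 6: fork(P0) -> P2. 6 ppages; refcounts: pp0:1 pp1:2 pp2:2 pp3:1 pp4:2 pp5:1
Op 7: write(P1, v2, 127). refcount(pp3)=1 -> write in place. 6 ppages; refcounts: pp0:1 pp1:2 pp2:2 pp3:1 pp4:2 pp5:1
Op 8: fork(P0) -> P3. 6 ppages; refcounts: pp0:1 pp1:3 pp2:3 pp3:1 pp4:3 pp5:1
Op 9: write(P0, v0, 149). refcount(pp4)=3>1 -> COPY to pp6. 7 ppages; refcounts: pp0:1 pp1:3 pp2:3 pp3:1 pp4:2 pp5:1 pp6:1
Op 10: write(P2, v0, 172). refcount(pp4)=2>1 -> COPY to pp7. 8 ppages; refcounts: pp0:1 pp1:3 pp2:3 pp3:1 pp4:1 pp5:1 pp6:1 pp7:1

yes yes yes no yes yes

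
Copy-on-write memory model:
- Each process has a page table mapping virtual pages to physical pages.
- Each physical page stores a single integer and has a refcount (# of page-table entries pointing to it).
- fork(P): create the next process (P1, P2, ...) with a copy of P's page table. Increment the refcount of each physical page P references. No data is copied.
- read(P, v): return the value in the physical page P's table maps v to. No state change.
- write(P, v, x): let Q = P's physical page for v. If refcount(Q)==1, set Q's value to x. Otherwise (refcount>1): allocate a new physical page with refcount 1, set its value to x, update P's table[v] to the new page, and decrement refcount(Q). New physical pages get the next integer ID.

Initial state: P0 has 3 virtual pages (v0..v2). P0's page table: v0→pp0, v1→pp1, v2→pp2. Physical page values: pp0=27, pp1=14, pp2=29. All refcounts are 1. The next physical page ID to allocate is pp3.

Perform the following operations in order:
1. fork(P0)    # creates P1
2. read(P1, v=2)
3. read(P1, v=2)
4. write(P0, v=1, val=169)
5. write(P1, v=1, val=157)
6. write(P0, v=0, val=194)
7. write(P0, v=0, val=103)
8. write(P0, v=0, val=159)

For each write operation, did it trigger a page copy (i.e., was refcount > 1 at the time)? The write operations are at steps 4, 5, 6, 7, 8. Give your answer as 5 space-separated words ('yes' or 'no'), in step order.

Op 1: fork(P0) -> P1. 3 ppages; refcounts: pp0:2 pp1:2 pp2:2
Op 2: read(P1, v2) -> 29. No state change.
Op 3: read(P1, v2) -> 29. No state change.
Op 4: write(P0, v1, 169). refcount(pp1)=2>1 -> COPY to pp3. 4 ppages; refcounts: pp0:2 pp1:1 pp2:2 pp3:1
Op 5: write(P1, v1, 157). refcount(pp1)=1 -> write in place. 4 ppages; refcounts: pp0:2 pp1:1 pp2:2 pp3:1
Op 6: write(P0, v0, 194). refcount(pp0)=2>1 -> COPY to pp4. 5 ppages; refcounts: pp0:1 pp1:1 pp2:2 pp3:1 pp4:1
Op 7: write(P0, v0, 103). refcount(pp4)=1 -> write in place. 5 ppages; refcounts: pp0:1 pp1:1 pp2:2 pp3:1 pp4:1
Op 8: write(P0, v0, 159). refcount(pp4)=1 -> write in place. 5 ppages; refcounts: pp0:1 pp1:1 pp2:2 pp3:1 pp4:1

yes no yes no no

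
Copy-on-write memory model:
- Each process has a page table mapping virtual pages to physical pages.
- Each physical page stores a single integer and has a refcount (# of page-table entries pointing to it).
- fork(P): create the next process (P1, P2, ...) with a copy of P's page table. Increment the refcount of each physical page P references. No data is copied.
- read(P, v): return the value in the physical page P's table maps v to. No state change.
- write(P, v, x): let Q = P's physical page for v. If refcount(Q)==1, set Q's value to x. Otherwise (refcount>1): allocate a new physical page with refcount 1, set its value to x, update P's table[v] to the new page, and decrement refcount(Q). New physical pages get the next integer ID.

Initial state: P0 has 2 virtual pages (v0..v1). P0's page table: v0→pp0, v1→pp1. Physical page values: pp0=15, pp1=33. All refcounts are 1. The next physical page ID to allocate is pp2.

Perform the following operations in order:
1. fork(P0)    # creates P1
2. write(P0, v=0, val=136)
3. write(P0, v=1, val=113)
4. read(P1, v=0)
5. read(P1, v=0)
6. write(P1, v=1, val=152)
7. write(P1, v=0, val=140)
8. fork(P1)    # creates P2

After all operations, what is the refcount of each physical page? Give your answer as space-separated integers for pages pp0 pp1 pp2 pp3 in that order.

Op 1: fork(P0) -> P1. 2 ppages; refcounts: pp0:2 pp1:2
Op 2: write(P0, v0, 136). refcount(pp0)=2>1 -> COPY to pp2. 3 ppages; refcounts: pp0:1 pp1:2 pp2:1
Op 3: write(P0, v1, 113). refcount(pp1)=2>1 -> COPY to pp3. 4 ppages; refcounts: pp0:1 pp1:1 pp2:1 pp3:1
Op 4: read(P1, v0) -> 15. No state change.
Op 5: read(P1, v0) -> 15. No state change.
Op 6: write(P1, v1, 152). refcount(pp1)=1 -> write in place. 4 ppages; refcounts: pp0:1 pp1:1 pp2:1 pp3:1
Op 7: write(P1, v0, 140). refcount(pp0)=1 -> write in place. 4 ppages; refcounts: pp0:1 pp1:1 pp2:1 pp3:1
Op 8: fork(P1) -> P2. 4 ppages; refcounts: pp0:2 pp1:2 pp2:1 pp3:1

Answer: 2 2 1 1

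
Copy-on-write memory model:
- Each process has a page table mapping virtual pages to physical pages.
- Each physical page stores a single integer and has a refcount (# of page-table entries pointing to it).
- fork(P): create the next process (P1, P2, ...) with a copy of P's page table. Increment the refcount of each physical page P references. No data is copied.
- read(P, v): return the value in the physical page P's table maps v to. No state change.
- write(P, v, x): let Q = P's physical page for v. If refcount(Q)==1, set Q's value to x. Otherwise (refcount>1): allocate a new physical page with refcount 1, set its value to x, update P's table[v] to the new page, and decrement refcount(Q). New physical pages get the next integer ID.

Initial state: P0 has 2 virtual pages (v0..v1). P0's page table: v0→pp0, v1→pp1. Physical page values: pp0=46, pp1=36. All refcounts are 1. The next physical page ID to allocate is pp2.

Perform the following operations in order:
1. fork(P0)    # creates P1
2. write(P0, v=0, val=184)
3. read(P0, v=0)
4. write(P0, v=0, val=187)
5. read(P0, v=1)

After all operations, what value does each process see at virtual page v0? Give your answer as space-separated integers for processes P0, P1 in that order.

Answer: 187 46

Derivation:
Op 1: fork(P0) -> P1. 2 ppages; refcounts: pp0:2 pp1:2
Op 2: write(P0, v0, 184). refcount(pp0)=2>1 -> COPY to pp2. 3 ppages; refcounts: pp0:1 pp1:2 pp2:1
Op 3: read(P0, v0) -> 184. No state change.
Op 4: write(P0, v0, 187). refcount(pp2)=1 -> write in place. 3 ppages; refcounts: pp0:1 pp1:2 pp2:1
Op 5: read(P0, v1) -> 36. No state change.
P0: v0 -> pp2 = 187
P1: v0 -> pp0 = 46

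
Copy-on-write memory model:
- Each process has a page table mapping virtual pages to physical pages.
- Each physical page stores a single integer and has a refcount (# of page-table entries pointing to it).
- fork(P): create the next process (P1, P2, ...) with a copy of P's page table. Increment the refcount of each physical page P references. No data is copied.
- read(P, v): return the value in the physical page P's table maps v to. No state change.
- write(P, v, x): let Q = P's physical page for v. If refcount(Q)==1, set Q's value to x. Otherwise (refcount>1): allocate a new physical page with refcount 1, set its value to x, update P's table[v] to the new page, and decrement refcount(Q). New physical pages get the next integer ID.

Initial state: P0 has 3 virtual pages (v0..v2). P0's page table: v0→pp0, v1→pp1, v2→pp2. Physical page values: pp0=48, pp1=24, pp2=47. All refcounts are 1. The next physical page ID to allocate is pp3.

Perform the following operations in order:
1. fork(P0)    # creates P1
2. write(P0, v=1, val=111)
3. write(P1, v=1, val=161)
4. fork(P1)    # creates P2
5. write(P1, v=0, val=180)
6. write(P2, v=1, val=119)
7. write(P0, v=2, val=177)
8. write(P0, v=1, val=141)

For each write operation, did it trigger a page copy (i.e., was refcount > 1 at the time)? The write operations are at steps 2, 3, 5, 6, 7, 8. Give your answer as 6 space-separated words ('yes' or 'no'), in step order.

Op 1: fork(P0) -> P1. 3 ppages; refcounts: pp0:2 pp1:2 pp2:2
Op 2: write(P0, v1, 111). refcount(pp1)=2>1 -> COPY to pp3. 4 ppages; refcounts: pp0:2 pp1:1 pp2:2 pp3:1
Op 3: write(P1, v1, 161). refcount(pp1)=1 -> write in place. 4 ppages; refcounts: pp0:2 pp1:1 pp2:2 pp3:1
Op 4: fork(P1) -> P2. 4 ppages; refcounts: pp0:3 pp1:2 pp2:3 pp3:1
Op 5: write(P1, v0, 180). refcount(pp0)=3>1 -> COPY to pp4. 5 ppages; refcounts: pp0:2 pp1:2 pp2:3 pp3:1 pp4:1
Op 6: write(P2, v1, 119). refcount(pp1)=2>1 -> COPY to pp5. 6 ppages; refcounts: pp0:2 pp1:1 pp2:3 pp3:1 pp4:1 pp5:1
Op 7: write(P0, v2, 177). refcount(pp2)=3>1 -> COPY to pp6. 7 ppages; refcounts: pp0:2 pp1:1 pp2:2 pp3:1 pp4:1 pp5:1 pp6:1
Op 8: write(P0, v1, 141). refcount(pp3)=1 -> write in place. 7 ppages; refcounts: pp0:2 pp1:1 pp2:2 pp3:1 pp4:1 pp5:1 pp6:1

yes no yes yes yes no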